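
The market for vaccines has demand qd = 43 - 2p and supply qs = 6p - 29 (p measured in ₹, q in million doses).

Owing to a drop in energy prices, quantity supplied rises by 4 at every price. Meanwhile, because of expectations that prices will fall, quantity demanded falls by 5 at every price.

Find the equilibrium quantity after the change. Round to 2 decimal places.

22.25

Before the shock: 43 - 2p = 6p - 29 ⇒ 72 = 8p ⇒ p = 9, q = 25.
The new curves are qd = 38 - 2p (demand) and qs = 6p - 25 (supply).
New equilibrium: 38 - 2p = 6p - 25 ⇒ 63 = 8p ⇒ p = 7.875, q = 22.25.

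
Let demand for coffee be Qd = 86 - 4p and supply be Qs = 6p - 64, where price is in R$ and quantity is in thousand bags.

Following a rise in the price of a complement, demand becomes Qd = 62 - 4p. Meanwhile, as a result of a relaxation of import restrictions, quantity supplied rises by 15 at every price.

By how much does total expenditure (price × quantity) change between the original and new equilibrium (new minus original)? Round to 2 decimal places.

Original equilibrium: 86 - 4p = 6p - 64 gives 150 = 10p, so p = 15 and Q = 26.
After the shift, demand is Qd = 62 - 4p and supply is Qs = 6p - 49.
Clearing the new market: 62 - 4p = 6p - 49, so p = 11.1 and Q = 17.6.
Expenditure moves from 15×26 = 390 to 11.1×17.6 = 195.36; change = -194.64.

-194.64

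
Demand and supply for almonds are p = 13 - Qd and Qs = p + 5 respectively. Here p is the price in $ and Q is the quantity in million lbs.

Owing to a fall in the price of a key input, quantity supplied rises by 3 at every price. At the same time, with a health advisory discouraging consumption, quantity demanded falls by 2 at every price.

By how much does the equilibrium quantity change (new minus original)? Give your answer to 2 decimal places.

Before the shock: 13 - p = p + 5 ⇒ 8 = 2p ⇒ p = 4, Q = 9.
The shock moves the curves to Qd = 11 - p and Qs = p + 8.
Clearing the new market: 11 - p = p + 8, so p = 1.5 and Q = 9.5.
ΔQ = 9.5 − 9 = +0.50.

+0.50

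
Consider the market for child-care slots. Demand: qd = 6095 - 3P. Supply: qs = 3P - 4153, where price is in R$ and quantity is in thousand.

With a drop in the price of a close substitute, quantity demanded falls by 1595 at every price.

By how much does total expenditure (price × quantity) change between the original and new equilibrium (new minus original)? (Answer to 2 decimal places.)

Original equilibrium: 6095 - 3P = 3P - 4153 gives 10248 = 6P, so P = 1708 and q = 971.
With the change applied: demand qd = 4500 - 3P, supply qs = 3P - 4153.
Setting them equal: 4500 - 3P = 3P - 4153 → 8653 = 6P, so P = 8653/6 ≈ 1442.1667 and q = 173.5.
Expenditure moves from 1708×971 = 1658468 to 1442.1667×173.5 = 250215.9167; change = -1408252.08.

-1408252.08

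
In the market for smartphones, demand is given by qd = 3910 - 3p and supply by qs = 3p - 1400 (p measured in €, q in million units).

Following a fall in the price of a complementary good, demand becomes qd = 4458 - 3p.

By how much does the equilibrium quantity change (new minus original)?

+274

Before the shock: 3910 - 3p = 3p - 1400 ⇒ 5310 = 6p ⇒ p = 885, q = 1255.
The new curves are qd = 4458 - 3p (demand) and qs = 3p - 1400 (supply).
Setting them equal: 4458 - 3p = 3p - 1400 → 5858 = 6p, so p = 2929/3 ≈ 976.3333 and q = 1529.
Δq = 1529 − 1255 = +274.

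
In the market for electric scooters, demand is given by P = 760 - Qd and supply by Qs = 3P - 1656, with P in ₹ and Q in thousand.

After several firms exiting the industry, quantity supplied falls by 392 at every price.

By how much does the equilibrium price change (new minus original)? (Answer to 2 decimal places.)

Original equilibrium: 760 - P = 3P - 1656 gives 2416 = 4P, so P = 604 and Q = 156.
After the shift, demand is Qd = 760 - P and supply is Qs = 3P - 2048.
New equilibrium: 760 - P = 3P - 2048 ⇒ 2808 = 4P ⇒ P = 702, Q = 58.
ΔP = 702 − 604 = +98.00.

+98.00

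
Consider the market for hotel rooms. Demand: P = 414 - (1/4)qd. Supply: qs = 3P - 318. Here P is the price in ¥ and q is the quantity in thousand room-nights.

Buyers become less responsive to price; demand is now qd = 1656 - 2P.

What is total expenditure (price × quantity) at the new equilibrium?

Initially, 1656 - 4P = 3P - 318, so 1974 = 7P and P = 282, q = 528.
With the change applied: demand qd = 1656 - 2P, supply qs = 3P - 318.
Setting them equal: 1656 - 2P = 3P - 318 → 1974 = 5P, so P = 394.8 and q = 866.4.
New expenditure = 394.8 × 866.4 = 342054.72.

342054.72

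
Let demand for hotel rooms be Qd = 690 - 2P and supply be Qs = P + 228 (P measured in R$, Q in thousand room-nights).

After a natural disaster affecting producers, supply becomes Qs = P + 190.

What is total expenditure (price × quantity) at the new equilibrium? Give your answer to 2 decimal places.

Before the shock: 690 - 2P = P + 228 ⇒ 462 = 3P ⇒ P = 154, Q = 382.
After the shift, demand is Qd = 690 - 2P and supply is Qs = P + 190.
Clearing the new market: 690 - 2P = P + 190, so P = 500/3 ≈ 166.6667 and Q = 1070/3 ≈ 356.6667.
New expenditure = 166.6667 × 356.6667 = 59444.44.

59444.44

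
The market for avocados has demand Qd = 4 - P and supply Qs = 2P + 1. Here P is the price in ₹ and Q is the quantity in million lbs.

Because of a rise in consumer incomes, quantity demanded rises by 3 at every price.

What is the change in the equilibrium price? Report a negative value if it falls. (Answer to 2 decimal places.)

Original equilibrium: 4 - P = 2P + 1 gives 3 = 3P, so P = 1 and Q = 3.
The shock moves the curves to Qd = 7 - P and Qs = 2P + 1.
Clearing the new market: 7 - P = 2P + 1, so P = 2 and Q = 5.
ΔP = 2 − 1 = +1.00.

+1.00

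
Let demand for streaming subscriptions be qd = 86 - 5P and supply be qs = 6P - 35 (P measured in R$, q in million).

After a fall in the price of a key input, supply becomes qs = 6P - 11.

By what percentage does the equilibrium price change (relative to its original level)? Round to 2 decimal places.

Solve the original market: 86 - 5P = 6P - 35, hence P = 11 and q = 31.
The new curves are qd = 86 - 5P (demand) and qs = 6P - 11 (supply).
Equate the new curves: 86 - 5P = 6P - 11, giving 97 = 11P, P = 97/11 ≈ 8.8182, q = 461/11 ≈ 41.9091.
%ΔP = (8.8182 − 11) / 11 × 100 = -19.83%.

-19.83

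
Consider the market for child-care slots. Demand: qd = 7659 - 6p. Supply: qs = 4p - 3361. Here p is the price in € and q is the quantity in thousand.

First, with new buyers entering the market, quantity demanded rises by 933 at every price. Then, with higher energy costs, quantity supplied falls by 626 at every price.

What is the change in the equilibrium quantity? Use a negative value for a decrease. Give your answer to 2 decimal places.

-2.40

Before the shock: 7659 - 6p = 4p - 3361 ⇒ 11020 = 10p ⇒ p = 1102, q = 1047.
After the shift, demand is qd = 8592 - 6p and supply is qs = 4p - 3987.
Equate the new curves: 8592 - 6p = 4p - 3987, giving 12579 = 10p, p = 1257.9, q = 1044.6.
Δq = 1044.6 − 1047 = -2.40.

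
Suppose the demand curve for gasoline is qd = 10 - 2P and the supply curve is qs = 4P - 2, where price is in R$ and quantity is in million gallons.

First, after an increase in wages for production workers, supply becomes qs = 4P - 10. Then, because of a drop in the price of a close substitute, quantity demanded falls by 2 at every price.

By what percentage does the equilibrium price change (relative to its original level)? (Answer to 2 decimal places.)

+50.00

Original equilibrium: 10 - 2P = 4P - 2 gives 12 = 6P, so P = 2 and q = 6.
The shock moves the curves to qd = 8 - 2P and qs = 4P - 10.
New equilibrium: 8 - 2P = 4P - 10 ⇒ 18 = 6P ⇒ P = 3, q = 2.
%ΔP = (3 − 2) / 2 × 100 = +50.00%.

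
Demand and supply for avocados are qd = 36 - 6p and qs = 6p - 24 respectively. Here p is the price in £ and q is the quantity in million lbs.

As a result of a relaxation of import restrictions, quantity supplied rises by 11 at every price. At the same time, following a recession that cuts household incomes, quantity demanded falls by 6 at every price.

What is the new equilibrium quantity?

8.5

Solve the original market: 36 - 6p = 6p - 24, hence p = 5 and q = 6.
After the shift, demand is qd = 30 - 6p and supply is qs = 6p - 13.
Setting them equal: 30 - 6p = 6p - 13 → 43 = 12p, so p = 43/12 ≈ 3.5833 and q = 8.5.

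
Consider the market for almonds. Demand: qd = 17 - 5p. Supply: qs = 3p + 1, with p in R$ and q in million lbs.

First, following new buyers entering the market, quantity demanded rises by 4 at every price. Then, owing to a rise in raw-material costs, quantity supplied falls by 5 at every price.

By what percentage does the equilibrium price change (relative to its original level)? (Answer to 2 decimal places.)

+56.25

Solve the original market: 17 - 5p = 3p + 1, hence p = 2 and q = 7.
The shock moves the curves to qd = 21 - 5p and qs = 3p - 4.
New equilibrium: 21 - 5p = 3p - 4 ⇒ 25 = 8p ⇒ p = 3.125, q = 5.375.
%Δp = (3.125 − 2) / 2 × 100 = +56.25%.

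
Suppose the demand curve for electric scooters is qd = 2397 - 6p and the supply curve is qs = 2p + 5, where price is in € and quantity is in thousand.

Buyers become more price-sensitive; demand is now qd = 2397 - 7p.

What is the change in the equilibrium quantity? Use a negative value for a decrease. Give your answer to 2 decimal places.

Original equilibrium: 2397 - 6p = 2p + 5 gives 2392 = 8p, so p = 299 and q = 603.
The new curves are qd = 2397 - 7p (demand) and qs = 2p + 5 (supply).
Clearing the new market: 2397 - 7p = 2p + 5, so p = 2392/9 ≈ 265.7778 and q = 4829/9 ≈ 536.5556.
Δq = 536.5556 − 603 = -66.44.

-66.44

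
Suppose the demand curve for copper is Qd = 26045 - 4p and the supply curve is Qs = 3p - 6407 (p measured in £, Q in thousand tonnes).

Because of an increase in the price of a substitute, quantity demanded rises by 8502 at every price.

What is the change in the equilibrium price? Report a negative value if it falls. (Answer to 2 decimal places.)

+1214.57

Before the shock: 26045 - 4p = 3p - 6407 ⇒ 32452 = 7p ⇒ p = 4636, Q = 7501.
The shock moves the curves to Qd = 34547 - 4p and Qs = 3p - 6407.
New equilibrium: 34547 - 4p = 3p - 6407 ⇒ 40954 = 7p ⇒ p = 40954/7 ≈ 5850.5714, Q = 78013/7 ≈ 11144.7143.
Δp = 5850.5714 − 4636 = +1214.57.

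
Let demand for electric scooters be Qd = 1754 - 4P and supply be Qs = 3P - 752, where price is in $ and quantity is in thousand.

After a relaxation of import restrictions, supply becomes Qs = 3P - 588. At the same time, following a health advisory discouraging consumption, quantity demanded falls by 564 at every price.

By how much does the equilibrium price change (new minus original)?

Original equilibrium: 1754 - 4P = 3P - 752 gives 2506 = 7P, so P = 358 and Q = 322.
The shock moves the curves to Qd = 1190 - 4P and Qs = 3P - 588.
New equilibrium: 1190 - 4P = 3P - 588 ⇒ 1778 = 7P ⇒ P = 254, Q = 174.
ΔP = 254 − 358 = -104.

-104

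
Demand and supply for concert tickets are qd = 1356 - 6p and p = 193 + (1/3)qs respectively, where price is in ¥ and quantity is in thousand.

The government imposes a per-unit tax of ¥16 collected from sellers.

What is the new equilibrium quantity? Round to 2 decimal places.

Original equilibrium: 1356 - 6p = 3p - 579 gives 1935 = 9p, so p = 215 and q = 66.
Since sellers keep the price net of the tax, the effective supply curve becomes qs = 3p - 627.
Equate the new curves: 1356 - 6p = 3p - 627, giving 1983 = 9p, p = 661/3 ≈ 220.3333, q = 34.

34.00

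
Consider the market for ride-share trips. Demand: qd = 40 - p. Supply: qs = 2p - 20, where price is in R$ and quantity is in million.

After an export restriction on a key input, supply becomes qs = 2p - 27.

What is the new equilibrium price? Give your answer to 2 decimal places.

Before the shock: 40 - p = 2p - 20 ⇒ 60 = 3p ⇒ p = 20, q = 20.
With the change applied: demand qd = 40 - p, supply qs = 2p - 27.
Equate the new curves: 40 - p = 2p - 27, giving 67 = 3p, p = 67/3 ≈ 22.3333, q = 53/3 ≈ 17.6667.

22.33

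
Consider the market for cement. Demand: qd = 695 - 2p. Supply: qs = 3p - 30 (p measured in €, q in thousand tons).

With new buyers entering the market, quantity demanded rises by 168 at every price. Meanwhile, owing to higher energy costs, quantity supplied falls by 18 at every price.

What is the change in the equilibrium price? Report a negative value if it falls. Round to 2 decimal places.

Solve the original market: 695 - 2p = 3p - 30, hence p = 145 and q = 405.
With the change applied: demand qd = 863 - 2p, supply qs = 3p - 48.
Clearing the new market: 863 - 2p = 3p - 48, so p = 182.2 and q = 498.6.
Δp = 182.2 − 145 = +37.20.

+37.20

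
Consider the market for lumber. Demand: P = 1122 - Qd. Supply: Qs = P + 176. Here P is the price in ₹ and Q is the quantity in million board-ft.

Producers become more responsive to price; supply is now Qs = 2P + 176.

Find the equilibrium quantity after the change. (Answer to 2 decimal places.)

806.67

Before the shock: 1122 - P = P + 176 ⇒ 946 = 2P ⇒ P = 473, Q = 649.
The shock moves the curves to Qd = 1122 - P and Qs = 2P + 176.
Clearing the new market: 1122 - P = 2P + 176, so P = 946/3 ≈ 315.3333 and Q = 2420/3 ≈ 806.6667.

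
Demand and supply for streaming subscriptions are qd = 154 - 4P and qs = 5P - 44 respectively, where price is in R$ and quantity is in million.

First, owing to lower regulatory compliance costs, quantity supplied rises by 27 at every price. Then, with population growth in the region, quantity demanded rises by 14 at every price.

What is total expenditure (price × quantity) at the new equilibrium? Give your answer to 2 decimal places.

Initially, 154 - 4P = 5P - 44, so 198 = 9P and P = 22, q = 66.
The shock moves the curves to qd = 168 - 4P and qs = 5P - 17.
Setting them equal: 168 - 4P = 5P - 17 → 185 = 9P, so P = 185/9 ≈ 20.5556 and q = 772/9 ≈ 85.7778.
New expenditure = 20.5556 × 85.7778 = 1763.21.

1763.21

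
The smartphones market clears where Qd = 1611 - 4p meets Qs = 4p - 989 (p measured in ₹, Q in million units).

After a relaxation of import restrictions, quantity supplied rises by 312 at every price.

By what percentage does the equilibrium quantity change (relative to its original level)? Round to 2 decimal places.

Initially, 1611 - 4p = 4p - 989, so 2600 = 8p and p = 325, Q = 311.
With the change applied: demand Qd = 1611 - 4p, supply Qs = 4p - 677.
New equilibrium: 1611 - 4p = 4p - 677 ⇒ 2288 = 8p ⇒ p = 286, Q = 467.
%ΔQ = (467 − 311) / 311 × 100 = +50.16%.

+50.16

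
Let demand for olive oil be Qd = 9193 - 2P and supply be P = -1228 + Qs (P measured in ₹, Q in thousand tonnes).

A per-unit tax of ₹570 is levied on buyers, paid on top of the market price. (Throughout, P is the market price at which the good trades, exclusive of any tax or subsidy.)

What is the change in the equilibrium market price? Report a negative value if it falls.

Before the shock: 9193 - 2P = P + 1228 ⇒ 7965 = 3P ⇒ P = 2655, Q = 3883.
Since buyers pay the price plus the tax, the effective demand curve becomes Qd = 8053 - 2P.
Setting them equal: 8053 - 2P = P + 1228 → 6825 = 3P, so P = 2275 and Q = 3503.
ΔP = 2275 − 2655 = -380.

-380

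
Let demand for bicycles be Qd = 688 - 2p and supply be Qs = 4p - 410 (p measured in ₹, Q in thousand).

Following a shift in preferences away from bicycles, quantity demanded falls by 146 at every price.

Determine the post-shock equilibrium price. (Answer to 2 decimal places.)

158.67

Before the shock: 688 - 2p = 4p - 410 ⇒ 1098 = 6p ⇒ p = 183, Q = 322.
The shock moves the curves to Qd = 542 - 2p and Qs = 4p - 410.
Clearing the new market: 542 - 2p = 4p - 410, so p = 476/3 ≈ 158.6667 and Q = 674/3 ≈ 224.6667.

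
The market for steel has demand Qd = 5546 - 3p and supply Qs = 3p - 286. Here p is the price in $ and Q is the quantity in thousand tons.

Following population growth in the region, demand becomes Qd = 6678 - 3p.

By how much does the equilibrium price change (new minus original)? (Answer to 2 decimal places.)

Before the shock: 5546 - 3p = 3p - 286 ⇒ 5832 = 6p ⇒ p = 972, Q = 2630.
With the change applied: demand Qd = 6678 - 3p, supply Qs = 3p - 286.
Clearing the new market: 6678 - 3p = 3p - 286, so p = 3482/3 ≈ 1160.6667 and Q = 3196.
Δp = 1160.6667 − 972 = +188.67.

+188.67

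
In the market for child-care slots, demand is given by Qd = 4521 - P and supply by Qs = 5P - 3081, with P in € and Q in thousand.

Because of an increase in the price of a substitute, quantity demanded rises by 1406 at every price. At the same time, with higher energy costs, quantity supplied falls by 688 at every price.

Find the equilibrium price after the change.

Before the shock: 4521 - P = 5P - 3081 ⇒ 7602 = 6P ⇒ P = 1267, Q = 3254.
The shock moves the curves to Qd = 5927 - P and Qs = 5P - 3769.
New equilibrium: 5927 - P = 5P - 3769 ⇒ 9696 = 6P ⇒ P = 1616, Q = 4311.

1616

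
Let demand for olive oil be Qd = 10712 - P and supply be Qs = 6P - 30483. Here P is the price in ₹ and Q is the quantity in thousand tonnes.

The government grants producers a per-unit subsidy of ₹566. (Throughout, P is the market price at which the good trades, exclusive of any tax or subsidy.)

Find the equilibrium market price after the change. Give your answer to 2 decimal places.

5399.86

Initially, 10712 - P = 6P - 30483, so 41195 = 7P and P = 5885, Q = 4827.
Since sellers receive the price plus the subsidy, the effective supply curve becomes Qs = 6P - 27087.
New equilibrium: 10712 - P = 6P - 27087 ⇒ 37799 = 7P ⇒ P = 37799/7 ≈ 5399.8571, Q = 37185/7 ≈ 5312.1429.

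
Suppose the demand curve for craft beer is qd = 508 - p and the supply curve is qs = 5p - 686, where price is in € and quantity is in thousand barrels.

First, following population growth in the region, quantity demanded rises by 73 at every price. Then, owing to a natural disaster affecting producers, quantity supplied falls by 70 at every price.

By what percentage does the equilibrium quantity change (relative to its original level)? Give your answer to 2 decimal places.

+15.91

Initially, 508 - p = 5p - 686, so 1194 = 6p and p = 199, q = 309.
The shock moves the curves to qd = 581 - p and qs = 5p - 756.
Setting them equal: 581 - p = 5p - 756 → 1337 = 6p, so p = 1337/6 ≈ 222.8333 and q = 2149/6 ≈ 358.1667.
%Δq = (358.1667 − 309) / 309 × 100 = +15.91%.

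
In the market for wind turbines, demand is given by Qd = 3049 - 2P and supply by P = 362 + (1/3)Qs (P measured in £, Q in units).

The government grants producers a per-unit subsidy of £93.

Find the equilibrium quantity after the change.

Initially, 3049 - 2P = 3P - 1086, so 4135 = 5P and P = 827, Q = 1395.
Since sellers receive the price plus the subsidy, the effective supply curve becomes Qs = 3P - 807.
Clearing the new market: 3049 - 2P = 3P - 807, so P = 771.2 and Q = 1506.6.

1506.6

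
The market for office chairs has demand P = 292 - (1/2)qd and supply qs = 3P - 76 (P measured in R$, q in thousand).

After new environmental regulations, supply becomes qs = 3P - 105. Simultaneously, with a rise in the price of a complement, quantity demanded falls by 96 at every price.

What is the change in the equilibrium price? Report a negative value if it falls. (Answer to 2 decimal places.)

-13.40

Solve the original market: 584 - 2P = 3P - 76, hence P = 132 and q = 320.
With the change applied: demand qd = 488 - 2P, supply qs = 3P - 105.
Clearing the new market: 488 - 2P = 3P - 105, so P = 118.6 and q = 250.8.
ΔP = 118.6 − 132 = -13.40.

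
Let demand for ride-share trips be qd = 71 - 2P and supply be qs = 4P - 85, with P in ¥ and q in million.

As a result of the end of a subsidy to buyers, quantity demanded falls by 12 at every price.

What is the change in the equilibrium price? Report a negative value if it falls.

-2

Original equilibrium: 71 - 2P = 4P - 85 gives 156 = 6P, so P = 26 and q = 19.
With the change applied: demand qd = 59 - 2P, supply qs = 4P - 85.
Equate the new curves: 59 - 2P = 4P - 85, giving 144 = 6P, P = 24, q = 11.
ΔP = 24 − 26 = -2.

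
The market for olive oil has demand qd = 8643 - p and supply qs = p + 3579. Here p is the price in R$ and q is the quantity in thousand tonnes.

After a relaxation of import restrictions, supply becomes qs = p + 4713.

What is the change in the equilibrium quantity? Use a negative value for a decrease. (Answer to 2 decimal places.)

+567.00

Initially, 8643 - p = p + 3579, so 5064 = 2p and p = 2532, q = 6111.
After the shift, demand is qd = 8643 - p and supply is qs = p + 4713.
Clearing the new market: 8643 - p = p + 4713, so p = 1965 and q = 6678.
Δq = 6678 − 6111 = +567.00.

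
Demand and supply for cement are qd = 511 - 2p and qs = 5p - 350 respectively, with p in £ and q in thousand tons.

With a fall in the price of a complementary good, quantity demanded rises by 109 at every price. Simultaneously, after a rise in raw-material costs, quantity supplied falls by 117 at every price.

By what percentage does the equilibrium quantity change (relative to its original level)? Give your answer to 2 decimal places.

Solve the original market: 511 - 2p = 5p - 350, hence p = 123 and q = 265.
With the change applied: demand qd = 620 - 2p, supply qs = 5p - 467.
Equate the new curves: 620 - 2p = 5p - 467, giving 1087 = 7p, p = 1087/7 ≈ 155.2857, q = 2166/7 ≈ 309.4286.
%Δq = (309.4286 − 265) / 265 × 100 = +16.77%.

+16.77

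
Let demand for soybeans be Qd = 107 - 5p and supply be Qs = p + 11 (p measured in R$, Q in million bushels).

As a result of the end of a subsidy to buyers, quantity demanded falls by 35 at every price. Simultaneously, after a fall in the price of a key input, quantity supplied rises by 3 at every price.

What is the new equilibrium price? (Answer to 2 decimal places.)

9.67

Initially, 107 - 5p = p + 11, so 96 = 6p and p = 16, Q = 27.
The shock moves the curves to Qd = 72 - 5p and Qs = p + 14.
New equilibrium: 72 - 5p = p + 14 ⇒ 58 = 6p ⇒ p = 29/3 ≈ 9.6667, Q = 71/3 ≈ 23.6667.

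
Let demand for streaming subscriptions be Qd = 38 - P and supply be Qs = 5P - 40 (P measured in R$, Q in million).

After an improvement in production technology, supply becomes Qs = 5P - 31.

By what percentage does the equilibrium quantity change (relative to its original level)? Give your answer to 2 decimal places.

+6.00

Before the shock: 38 - P = 5P - 40 ⇒ 78 = 6P ⇒ P = 13, Q = 25.
The shock moves the curves to Qd = 38 - P and Qs = 5P - 31.
Clearing the new market: 38 - P = 5P - 31, so P = 11.5 and Q = 26.5.
%ΔQ = (26.5 − 25) / 25 × 100 = +6.00%.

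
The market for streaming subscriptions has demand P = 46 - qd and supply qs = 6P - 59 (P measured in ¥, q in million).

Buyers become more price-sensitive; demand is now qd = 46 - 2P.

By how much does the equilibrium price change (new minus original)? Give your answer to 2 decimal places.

Solve the original market: 46 - P = 6P - 59, hence P = 15 and q = 31.
After the shift, demand is qd = 46 - 2P and supply is qs = 6P - 59.
New equilibrium: 46 - 2P = 6P - 59 ⇒ 105 = 8P ⇒ P = 13.125, q = 19.75.
ΔP = 13.125 − 15 = -1.88.

-1.88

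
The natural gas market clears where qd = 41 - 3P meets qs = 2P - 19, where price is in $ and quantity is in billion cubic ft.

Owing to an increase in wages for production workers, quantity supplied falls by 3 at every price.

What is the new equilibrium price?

Before the shock: 41 - 3P = 2P - 19 ⇒ 60 = 5P ⇒ P = 12, q = 5.
The new curves are qd = 41 - 3P (demand) and qs = 2P - 22 (supply).
Setting them equal: 41 - 3P = 2P - 22 → 63 = 5P, so P = 12.6 and q = 3.2.

12.6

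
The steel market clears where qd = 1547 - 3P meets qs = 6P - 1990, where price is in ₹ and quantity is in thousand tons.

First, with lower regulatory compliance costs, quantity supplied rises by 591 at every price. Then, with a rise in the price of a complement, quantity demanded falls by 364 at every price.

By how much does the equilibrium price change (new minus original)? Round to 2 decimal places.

Initially, 1547 - 3P = 6P - 1990, so 3537 = 9P and P = 393, q = 368.
The shock moves the curves to qd = 1183 - 3P and qs = 6P - 1399.
Equate the new curves: 1183 - 3P = 6P - 1399, giving 2582 = 9P, P = 2582/9 ≈ 286.8889, q = 967/3 ≈ 322.3333.
ΔP = 286.8889 − 393 = -106.11.

-106.11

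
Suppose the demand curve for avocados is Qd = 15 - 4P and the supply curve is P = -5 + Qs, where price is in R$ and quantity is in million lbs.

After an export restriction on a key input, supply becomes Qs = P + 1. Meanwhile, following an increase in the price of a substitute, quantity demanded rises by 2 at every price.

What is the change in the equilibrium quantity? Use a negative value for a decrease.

-2.8

Solve the original market: 15 - 4P = P + 5, hence P = 2 and Q = 7.
With the change applied: demand Qd = 17 - 4P, supply Qs = P + 1.
Setting them equal: 17 - 4P = P + 1 → 16 = 5P, so P = 3.2 and Q = 4.2.
ΔQ = 4.2 − 7 = -2.8.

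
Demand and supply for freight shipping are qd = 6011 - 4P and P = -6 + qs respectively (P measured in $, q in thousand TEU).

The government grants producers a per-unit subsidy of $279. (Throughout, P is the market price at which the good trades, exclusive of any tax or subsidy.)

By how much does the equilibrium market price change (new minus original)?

-55.8

Initially, 6011 - 4P = P + 6, so 6005 = 5P and P = 1201, q = 1207.
Since sellers receive the price plus the subsidy, the effective supply curve becomes qs = P + 285.
Setting them equal: 6011 - 4P = P + 285 → 5726 = 5P, so P = 1145.2 and q = 1430.2.
ΔP = 1145.2 − 1201 = -55.8.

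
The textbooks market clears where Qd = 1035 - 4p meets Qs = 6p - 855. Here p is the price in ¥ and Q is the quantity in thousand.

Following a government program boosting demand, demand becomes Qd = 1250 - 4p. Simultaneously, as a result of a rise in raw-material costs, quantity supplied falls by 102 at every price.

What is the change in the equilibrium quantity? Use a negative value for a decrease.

Before the shock: 1035 - 4p = 6p - 855 ⇒ 1890 = 10p ⇒ p = 189, Q = 279.
The shock moves the curves to Qd = 1250 - 4p and Qs = 6p - 957.
Equate the new curves: 1250 - 4p = 6p - 957, giving 2207 = 10p, p = 220.7, Q = 367.2.
ΔQ = 367.2 − 279 = +88.2.

+88.2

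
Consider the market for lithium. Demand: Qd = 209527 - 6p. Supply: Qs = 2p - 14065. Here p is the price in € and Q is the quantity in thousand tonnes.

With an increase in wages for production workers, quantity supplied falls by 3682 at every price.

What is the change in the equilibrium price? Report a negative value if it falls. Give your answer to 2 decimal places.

+460.25

Before the shock: 209527 - 6p = 2p - 14065 ⇒ 223592 = 8p ⇒ p = 27949, Q = 41833.
The shock moves the curves to Qd = 209527 - 6p and Qs = 2p - 17747.
Clearing the new market: 209527 - 6p = 2p - 17747, so p = 28409.25 and Q = 39071.5.
Δp = 28409.25 − 27949 = +460.25.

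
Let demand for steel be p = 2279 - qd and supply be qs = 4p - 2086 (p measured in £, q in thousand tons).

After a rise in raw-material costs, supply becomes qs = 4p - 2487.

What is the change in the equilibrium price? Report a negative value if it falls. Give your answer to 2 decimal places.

+80.20

Initially, 2279 - p = 4p - 2086, so 4365 = 5p and p = 873, q = 1406.
The shock moves the curves to qd = 2279 - p and qs = 4p - 2487.
Setting them equal: 2279 - p = 4p - 2487 → 4766 = 5p, so p = 953.2 and q = 1325.8.
Δp = 953.2 − 873 = +80.20.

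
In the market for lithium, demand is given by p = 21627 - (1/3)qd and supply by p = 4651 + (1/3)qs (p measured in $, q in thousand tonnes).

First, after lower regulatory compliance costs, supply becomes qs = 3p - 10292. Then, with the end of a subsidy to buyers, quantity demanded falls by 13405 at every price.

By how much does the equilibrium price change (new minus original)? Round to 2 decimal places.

Solve the original market: 64881 - 3p = 3p - 13953, hence p = 13139 and q = 25464.
With the change applied: demand qd = 51476 - 3p, supply qs = 3p - 10292.
Setting them equal: 51476 - 3p = 3p - 10292 → 61768 = 6p, so p = 30884/3 ≈ 10294.6667 and q = 20592.
Δp = 10294.6667 − 13139 = -2844.33.

-2844.33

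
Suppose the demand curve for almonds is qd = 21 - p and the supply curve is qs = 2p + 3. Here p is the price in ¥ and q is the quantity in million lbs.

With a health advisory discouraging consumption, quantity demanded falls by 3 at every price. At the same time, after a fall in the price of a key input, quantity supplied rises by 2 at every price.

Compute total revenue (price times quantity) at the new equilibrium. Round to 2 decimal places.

59.22

Solve the original market: 21 - p = 2p + 3, hence p = 6 and q = 15.
The shock moves the curves to qd = 18 - p and qs = 2p + 5.
Clearing the new market: 18 - p = 2p + 5, so p = 13/3 ≈ 4.3333 and q = 41/3 ≈ 13.6667.
New expenditure = 4.3333 × 13.6667 = 59.22.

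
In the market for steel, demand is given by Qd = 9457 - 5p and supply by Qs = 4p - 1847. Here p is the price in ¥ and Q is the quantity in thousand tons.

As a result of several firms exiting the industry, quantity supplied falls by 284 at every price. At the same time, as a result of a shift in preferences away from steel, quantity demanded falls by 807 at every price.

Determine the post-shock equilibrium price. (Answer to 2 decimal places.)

Original equilibrium: 9457 - 5p = 4p - 1847 gives 11304 = 9p, so p = 1256 and Q = 3177.
The shock moves the curves to Qd = 8650 - 5p and Qs = 4p - 2131.
Equate the new curves: 8650 - 5p = 4p - 2131, giving 10781 = 9p, p = 10781/9 ≈ 1197.8889, Q = 23945/9 ≈ 2660.5556.

1197.89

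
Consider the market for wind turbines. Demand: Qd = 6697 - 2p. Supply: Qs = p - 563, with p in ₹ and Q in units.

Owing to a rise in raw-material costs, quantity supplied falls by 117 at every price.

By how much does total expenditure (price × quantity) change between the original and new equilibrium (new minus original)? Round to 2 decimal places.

-119379.00

Solve the original market: 6697 - 2p = p - 563, hence p = 2420 and Q = 1857.
After the shift, demand is Qd = 6697 - 2p and supply is Qs = p - 680.
Equate the new curves: 6697 - 2p = p - 680, giving 7377 = 3p, p = 2459, Q = 1779.
Expenditure moves from 2420×1857 = 4493940 to 2459×1779 = 4374561; change = -119379.00.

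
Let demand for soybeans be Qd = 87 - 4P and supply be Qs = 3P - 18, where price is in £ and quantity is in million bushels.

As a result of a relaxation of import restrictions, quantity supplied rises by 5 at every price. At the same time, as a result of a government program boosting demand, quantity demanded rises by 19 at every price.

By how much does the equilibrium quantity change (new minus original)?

Solve the original market: 87 - 4P = 3P - 18, hence P = 15 and Q = 27.
The new curves are Qd = 106 - 4P (demand) and Qs = 3P - 13 (supply).
New equilibrium: 106 - 4P = 3P - 13 ⇒ 119 = 7P ⇒ P = 17, Q = 38.
ΔQ = 38 − 27 = +11.

+11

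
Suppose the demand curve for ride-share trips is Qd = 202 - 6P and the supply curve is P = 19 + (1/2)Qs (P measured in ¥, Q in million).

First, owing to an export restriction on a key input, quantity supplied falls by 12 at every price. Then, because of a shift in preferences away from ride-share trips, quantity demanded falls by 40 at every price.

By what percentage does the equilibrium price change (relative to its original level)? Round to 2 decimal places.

-11.67

Original equilibrium: 202 - 6P = 2P - 38 gives 240 = 8P, so P = 30 and Q = 22.
With the change applied: demand Qd = 162 - 6P, supply Qs = 2P - 50.
Setting them equal: 162 - 6P = 2P - 50 → 212 = 8P, so P = 26.5 and Q = 3.
%ΔP = (26.5 − 30) / 30 × 100 = -11.67%.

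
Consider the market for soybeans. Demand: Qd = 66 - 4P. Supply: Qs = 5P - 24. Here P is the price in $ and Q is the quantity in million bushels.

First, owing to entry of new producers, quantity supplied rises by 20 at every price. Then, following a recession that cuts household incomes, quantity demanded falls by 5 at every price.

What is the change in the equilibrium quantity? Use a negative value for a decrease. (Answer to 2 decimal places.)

Initially, 66 - 4P = 5P - 24, so 90 = 9P and P = 10, Q = 26.
After the shift, demand is Qd = 61 - 4P and supply is Qs = 5P - 4.
Equate the new curves: 61 - 4P = 5P - 4, giving 65 = 9P, P = 65/9 ≈ 7.2222, Q = 289/9 ≈ 32.1111.
ΔQ = 32.1111 − 26 = +6.11.

+6.11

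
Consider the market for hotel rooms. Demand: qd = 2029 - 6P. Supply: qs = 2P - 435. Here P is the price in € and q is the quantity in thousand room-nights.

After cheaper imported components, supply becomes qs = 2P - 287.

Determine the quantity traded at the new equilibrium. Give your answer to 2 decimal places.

292.00

Solve the original market: 2029 - 6P = 2P - 435, hence P = 308 and q = 181.
The shock moves the curves to qd = 2029 - 6P and qs = 2P - 287.
New equilibrium: 2029 - 6P = 2P - 287 ⇒ 2316 = 8P ⇒ P = 289.5, q = 292.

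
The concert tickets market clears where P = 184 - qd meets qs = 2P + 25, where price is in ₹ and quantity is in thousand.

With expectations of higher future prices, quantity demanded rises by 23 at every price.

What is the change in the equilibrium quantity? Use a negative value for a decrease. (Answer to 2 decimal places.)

Before the shock: 184 - P = 2P + 25 ⇒ 159 = 3P ⇒ P = 53, q = 131.
With the change applied: demand qd = 207 - P, supply qs = 2P + 25.
Clearing the new market: 207 - P = 2P + 25, so P = 182/3 ≈ 60.6667 and q = 439/3 ≈ 146.3333.
Δq = 146.3333 − 131 = +15.33.

+15.33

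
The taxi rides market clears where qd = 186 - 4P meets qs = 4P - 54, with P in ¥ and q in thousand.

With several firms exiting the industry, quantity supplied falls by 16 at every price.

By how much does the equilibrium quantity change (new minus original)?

Initially, 186 - 4P = 4P - 54, so 240 = 8P and P = 30, q = 66.
With the change applied: demand qd = 186 - 4P, supply qs = 4P - 70.
Clearing the new market: 186 - 4P = 4P - 70, so P = 32 and q = 58.
Δq = 58 − 66 = -8.

-8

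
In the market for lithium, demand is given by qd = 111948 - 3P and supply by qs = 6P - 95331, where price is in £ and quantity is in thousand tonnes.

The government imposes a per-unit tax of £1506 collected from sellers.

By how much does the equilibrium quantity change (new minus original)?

-3012

Before the shock: 111948 - 3P = 6P - 95331 ⇒ 207279 = 9P ⇒ P = 23031, q = 42855.
Since sellers keep the price net of the tax, the effective supply curve becomes qs = 6P - 104367.
Equate the new curves: 111948 - 3P = 6P - 104367, giving 216315 = 9P, P = 24035, q = 39843.
Δq = 39843 − 42855 = -3012.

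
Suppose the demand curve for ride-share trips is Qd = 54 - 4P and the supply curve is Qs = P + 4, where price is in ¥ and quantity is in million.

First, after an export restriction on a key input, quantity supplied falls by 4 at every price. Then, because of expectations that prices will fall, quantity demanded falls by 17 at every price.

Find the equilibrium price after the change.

7.4

Solve the original market: 54 - 4P = P + 4, hence P = 10 and Q = 14.
The new curves are Qd = 37 - 4P (demand) and Qs = P (supply).
Equate the new curves: 37 - 4P = P, giving 37 = 5P, P = 7.4, Q = 7.4.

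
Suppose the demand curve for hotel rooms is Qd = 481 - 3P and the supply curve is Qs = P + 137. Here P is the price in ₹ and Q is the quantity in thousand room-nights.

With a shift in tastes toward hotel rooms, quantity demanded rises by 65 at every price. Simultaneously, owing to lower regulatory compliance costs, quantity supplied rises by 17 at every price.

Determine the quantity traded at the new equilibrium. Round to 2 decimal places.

252.00

Solve the original market: 481 - 3P = P + 137, hence P = 86 and Q = 223.
After the shift, demand is Qd = 546 - 3P and supply is Qs = P + 154.
Setting them equal: 546 - 3P = P + 154 → 392 = 4P, so P = 98 and Q = 252.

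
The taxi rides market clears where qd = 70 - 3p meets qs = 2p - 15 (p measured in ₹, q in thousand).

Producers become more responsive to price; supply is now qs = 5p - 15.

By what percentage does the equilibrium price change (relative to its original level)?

-37.5

Original equilibrium: 70 - 3p = 2p - 15 gives 85 = 5p, so p = 17 and q = 19.
After the shift, demand is qd = 70 - 3p and supply is qs = 5p - 15.
Clearing the new market: 70 - 3p = 5p - 15, so p = 10.625 and q = 38.125.
%Δp = (10.625 − 17) / 17 × 100 = -37.5%.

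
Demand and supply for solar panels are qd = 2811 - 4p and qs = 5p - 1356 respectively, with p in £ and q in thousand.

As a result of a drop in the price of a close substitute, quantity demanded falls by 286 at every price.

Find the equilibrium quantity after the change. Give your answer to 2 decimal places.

800.11

Original equilibrium: 2811 - 4p = 5p - 1356 gives 4167 = 9p, so p = 463 and q = 959.
After the shift, demand is qd = 2525 - 4p and supply is qs = 5p - 1356.
Equate the new curves: 2525 - 4p = 5p - 1356, giving 3881 = 9p, p = 3881/9 ≈ 431.2222, q = 7201/9 ≈ 800.1111.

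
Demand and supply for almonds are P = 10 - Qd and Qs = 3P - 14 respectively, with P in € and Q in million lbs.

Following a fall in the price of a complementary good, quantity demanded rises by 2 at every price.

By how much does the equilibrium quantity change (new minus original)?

Before the shock: 10 - P = 3P - 14 ⇒ 24 = 4P ⇒ P = 6, Q = 4.
The shock moves the curves to Qd = 12 - P and Qs = 3P - 14.
Setting them equal: 12 - P = 3P - 14 → 26 = 4P, so P = 6.5 and Q = 5.5.
ΔQ = 5.5 − 4 = +1.5.

+1.5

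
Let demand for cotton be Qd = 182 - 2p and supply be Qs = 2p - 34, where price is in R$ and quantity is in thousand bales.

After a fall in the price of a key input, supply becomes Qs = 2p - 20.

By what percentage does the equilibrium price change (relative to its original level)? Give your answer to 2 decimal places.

-6.48

Solve the original market: 182 - 2p = 2p - 34, hence p = 54 and Q = 74.
With the change applied: demand Qd = 182 - 2p, supply Qs = 2p - 20.
Clearing the new market: 182 - 2p = 2p - 20, so p = 50.5 and Q = 81.
%Δp = (50.5 − 54) / 54 × 100 = -6.48%.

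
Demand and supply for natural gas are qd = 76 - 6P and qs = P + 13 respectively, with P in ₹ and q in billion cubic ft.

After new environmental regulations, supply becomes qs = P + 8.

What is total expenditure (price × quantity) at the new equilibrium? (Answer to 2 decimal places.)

172.08

Solve the original market: 76 - 6P = P + 13, hence P = 9 and q = 22.
The new curves are qd = 76 - 6P (demand) and qs = P + 8 (supply).
Setting them equal: 76 - 6P = P + 8 → 68 = 7P, so P = 68/7 ≈ 9.7143 and q = 124/7 ≈ 17.7143.
New expenditure = 9.7143 × 17.7143 = 172.08.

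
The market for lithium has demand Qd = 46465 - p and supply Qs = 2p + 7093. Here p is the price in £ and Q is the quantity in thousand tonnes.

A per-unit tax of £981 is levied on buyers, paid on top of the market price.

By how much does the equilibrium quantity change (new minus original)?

-654

Before the shock: 46465 - p = 2p + 7093 ⇒ 39372 = 3p ⇒ p = 13124, Q = 33341.
Since buyers pay the price plus the tax, the effective demand curve becomes Qd = 45484 - p.
Setting them equal: 45484 - p = 2p + 7093 → 38391 = 3p, so p = 12797 and Q = 32687.
ΔQ = 32687 − 33341 = -654.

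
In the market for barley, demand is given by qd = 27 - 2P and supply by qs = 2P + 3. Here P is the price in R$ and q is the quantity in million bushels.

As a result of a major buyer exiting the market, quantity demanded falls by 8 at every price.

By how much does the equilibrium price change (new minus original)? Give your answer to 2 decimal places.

Original equilibrium: 27 - 2P = 2P + 3 gives 24 = 4P, so P = 6 and q = 15.
The shock moves the curves to qd = 19 - 2P and qs = 2P + 3.
New equilibrium: 19 - 2P = 2P + 3 ⇒ 16 = 4P ⇒ P = 4, q = 11.
ΔP = 4 − 6 = -2.00.

-2.00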